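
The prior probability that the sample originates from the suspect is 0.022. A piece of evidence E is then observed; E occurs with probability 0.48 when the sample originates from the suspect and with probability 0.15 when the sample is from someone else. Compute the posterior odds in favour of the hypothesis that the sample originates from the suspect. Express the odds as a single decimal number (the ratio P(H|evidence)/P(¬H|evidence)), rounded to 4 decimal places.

Posterior odds ≈ 0.0720

Prior odds = 0.022/(1−0.022) = 0.022495. In log-odds, ln(0.022495) = -3.7945.
Add log likelihood ratio: ln(3.2000) = 1.1632.
Posterior log-odds = -2.6313, so posterior odds = exp(-2.6313) = 0.071984.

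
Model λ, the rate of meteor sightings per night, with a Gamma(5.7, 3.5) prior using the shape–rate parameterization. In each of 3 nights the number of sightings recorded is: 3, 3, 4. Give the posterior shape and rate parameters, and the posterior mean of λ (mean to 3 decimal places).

Posterior: Gamma(shape=15.7, rate=6.5); mean ≈ 2.415

Total count ∑xᵢ = 10 over n = 3 nights.
Gamma is conjugate to the Poisson likelihood: posterior is Gamma(shape = 5.7+10 = 15.7, rate = 3.5+3 = 6.5).
Posterior mean = shape/rate = 15.7/6.5 = 2.415.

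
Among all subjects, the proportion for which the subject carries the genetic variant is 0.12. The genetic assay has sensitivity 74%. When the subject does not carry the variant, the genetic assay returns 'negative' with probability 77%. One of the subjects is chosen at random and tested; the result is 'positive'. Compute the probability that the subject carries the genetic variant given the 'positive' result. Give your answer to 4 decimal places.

Let H be the event that the subject carries the genetic variant. P(H) = 0.12, so P(¬H) = 0.88. With E the 'positive' result, P(E|H) = 0.74 and P(E|¬H) = 0.23.
P(E) = 0.74·0.12 + 0.23·0.88 = 0.088800 + 0.20240 = 0.29120.
By Bayes' theorem, P(H|E) = 0.088800 / 0.29120 = 0.3049.

P(H | E) ≈ 0.3049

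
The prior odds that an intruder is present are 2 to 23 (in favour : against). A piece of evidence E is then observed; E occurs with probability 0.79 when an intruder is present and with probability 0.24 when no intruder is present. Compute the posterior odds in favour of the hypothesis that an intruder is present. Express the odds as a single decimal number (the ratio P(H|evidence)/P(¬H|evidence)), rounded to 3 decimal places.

Prior odds = 2/23 = 0.086957. In log-odds, ln(0.086957) = -2.4423.
Add log likelihood ratio: ln(3.2917) = 1.1914.
Posterior log-odds = -1.2510, so posterior odds = exp(-1.2510) = 0.28623.

Posterior odds ≈ 0.286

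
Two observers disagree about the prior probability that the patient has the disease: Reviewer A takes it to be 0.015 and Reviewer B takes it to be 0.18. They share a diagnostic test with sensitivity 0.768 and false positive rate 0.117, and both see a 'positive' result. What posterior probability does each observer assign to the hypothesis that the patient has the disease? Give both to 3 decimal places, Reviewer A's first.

P('+'|H) = 0.768, P('+'|¬H) = 0.117.
Reviewer A: numerator 0.768·0.015 = 0.011520; evidence = 0.011520+0.117·0.985 = 0.12676; posterior = 0.091.
Reviewer B: numerator 0.768·0.18 = 0.13824; evidence = 0.13824+0.117·0.82 = 0.23418; posterior = 0.590.

Reviewer A: 0.091; Reviewer B: 0.590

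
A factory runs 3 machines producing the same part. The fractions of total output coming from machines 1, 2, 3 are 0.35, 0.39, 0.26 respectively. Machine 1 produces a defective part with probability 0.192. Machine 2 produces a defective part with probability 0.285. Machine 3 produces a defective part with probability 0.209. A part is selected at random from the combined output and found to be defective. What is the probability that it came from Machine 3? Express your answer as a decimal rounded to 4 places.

P(defective|M1) = 0.192; P(defective|M2) = 0.285; P(defective|M3) = 0.209.
Prior × likelihood for each source: 0.35·0.192=0.06720, 0.39·0.285=0.1111, 0.26·0.209=0.05434. Summing gives P(defective) = 0.23269.
P(Machine 3 | defective) = 0.05434 / 0.23269 = 0.2335.

Posterior probability ≈ 0.2335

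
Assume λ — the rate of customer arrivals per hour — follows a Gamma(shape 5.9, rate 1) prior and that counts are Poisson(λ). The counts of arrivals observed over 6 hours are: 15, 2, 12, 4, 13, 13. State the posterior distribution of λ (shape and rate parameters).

Posterior: Gamma(shape=64.9, rate=7)

Total count ∑xᵢ = 59 over n = 6 hours.
Gamma is conjugate to the Poisson likelihood: posterior is Gamma(shape = 5.9+59 = 64.9, rate = 1+6 = 7).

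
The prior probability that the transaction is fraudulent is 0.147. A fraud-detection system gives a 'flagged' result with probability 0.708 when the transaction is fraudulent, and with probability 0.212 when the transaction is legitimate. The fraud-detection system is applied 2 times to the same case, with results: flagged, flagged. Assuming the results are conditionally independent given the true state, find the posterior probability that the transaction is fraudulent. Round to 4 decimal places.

Let H be the event that the transaction is fraudulent; start with P(H) = 0.147. P('flagged'|H) = 0.708, P('flagged'|¬H) = 0.212.
Update on result 1 ('flagged'): P(H) ← 0.708·0.1470 / (0.708·0.1470 + 0.212·0.8530) = 0.10408/0.28491 = 0.3653.
Update on result 2 ('flagged'): P(H) ← 0.708·0.3653 / (0.708·0.3653 + 0.212·0.6347) = 0.25863/0.39318 = 0.6578.

Posterior P(H) ≈ 0.6578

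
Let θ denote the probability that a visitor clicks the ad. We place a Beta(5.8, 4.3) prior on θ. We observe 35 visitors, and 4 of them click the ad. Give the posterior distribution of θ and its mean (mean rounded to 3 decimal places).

The binomial likelihood is conjugate to the Beta prior: with 4 successes and 31 failures, the posterior is Beta(5.8+4, 4.3+31) = Beta(9.8, 35.3).
E[θ | data] = 9.8/(9.8+35.3) = 0.217.

Posterior: Beta(9.8, 35.3); mean ≈ 0.217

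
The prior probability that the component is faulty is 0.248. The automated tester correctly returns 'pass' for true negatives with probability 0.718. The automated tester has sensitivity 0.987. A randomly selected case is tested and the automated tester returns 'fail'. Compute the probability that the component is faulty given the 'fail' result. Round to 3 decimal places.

Write H for 'the component is faulty'. Prior odds H:¬H = 0.248/0.752 = 0.32979. For the 'fail' outcome, the likelihood ratio is 0.987/0.282 = 3.5000.
Posterior odds = 0.32979 × 3.5000 = 1.1543, so P(H|E) = 1.1543/(1+1.1543) = 0.536.

P(H | E) ≈ 0.536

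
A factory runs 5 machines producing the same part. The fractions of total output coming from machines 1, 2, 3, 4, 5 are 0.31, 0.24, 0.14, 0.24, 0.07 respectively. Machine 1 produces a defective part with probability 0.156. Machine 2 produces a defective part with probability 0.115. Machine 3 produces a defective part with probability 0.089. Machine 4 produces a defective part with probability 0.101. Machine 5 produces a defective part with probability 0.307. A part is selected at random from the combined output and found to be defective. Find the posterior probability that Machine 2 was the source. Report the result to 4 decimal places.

Tabulate prior·likelihood by source: [1] prior 0.31, lik 0.156, product 0.04836; [2] prior 0.24, lik 0.115, product 0.02760; [3] prior 0.14, lik 0.089, product 0.01246; [4] prior 0.24, lik 0.101, product 0.02424; [5] prior 0.07, lik 0.307, product 0.02149.
Normalizing constant = 0.13415; the posterior for Machine 2 is its product over the sum, 0.02760/0.13415 = 0.2057.

Posterior probability ≈ 0.2057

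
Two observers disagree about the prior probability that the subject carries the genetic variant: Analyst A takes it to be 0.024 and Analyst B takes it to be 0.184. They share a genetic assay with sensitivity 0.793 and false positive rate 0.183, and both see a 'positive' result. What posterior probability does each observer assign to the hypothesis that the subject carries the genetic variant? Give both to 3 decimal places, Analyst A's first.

P('+'|H) = 0.793, P('+'|¬H) = 0.183.
Analyst A: numerator 0.793·0.024 = 0.019032; evidence = 0.019032+0.183·0.976 = 0.19764; posterior = 0.096.
Analyst B: numerator 0.793·0.184 = 0.14591; evidence = 0.14591+0.183·0.816 = 0.29524; posterior = 0.494.

Analyst A: 0.096; Analyst B: 0.494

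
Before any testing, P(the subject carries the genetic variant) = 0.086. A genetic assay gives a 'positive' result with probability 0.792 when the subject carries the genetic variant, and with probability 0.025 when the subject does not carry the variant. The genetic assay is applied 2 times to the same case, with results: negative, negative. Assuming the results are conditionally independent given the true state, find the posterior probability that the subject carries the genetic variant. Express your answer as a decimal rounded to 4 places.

Let H be the event that the subject carries the genetic variant; start with P(H) = 0.086. P('positive'|H) = 0.792, P('positive'|¬H) = 0.025.
Update on result 1 ('negative'): P(H) ← 0.208·0.0860 / (0.208·0.0860 + 0.975·0.9140) = 0.017888/0.90904 = 0.0197.
Update on result 2 ('negative'): P(H) ← 0.208·0.0197 / (0.208·0.0197 + 0.975·0.9803) = 0.0040930/0.95991 = 0.0043.

Posterior P(H) ≈ 0.0043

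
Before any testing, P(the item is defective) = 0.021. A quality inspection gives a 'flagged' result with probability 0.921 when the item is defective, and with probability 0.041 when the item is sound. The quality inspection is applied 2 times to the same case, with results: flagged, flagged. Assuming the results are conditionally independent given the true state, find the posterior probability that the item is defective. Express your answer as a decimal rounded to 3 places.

Posterior P(H) ≈ 0.915

Let H be the event that the item is defective; start with P(H) = 0.021. P('flagged'|H) = 0.921, P('flagged'|¬H) = 0.041.
Update on result 1 ('flagged'): P(H) ← 0.921·0.0210 / (0.921·0.0210 + 0.041·0.9790) = 0.019341/0.059480 = 0.3252.
Update on result 2 ('flagged'): P(H) ← 0.921·0.3252 / (0.921·0.3252 + 0.041·0.6748) = 0.29948/0.32715 = 0.9154.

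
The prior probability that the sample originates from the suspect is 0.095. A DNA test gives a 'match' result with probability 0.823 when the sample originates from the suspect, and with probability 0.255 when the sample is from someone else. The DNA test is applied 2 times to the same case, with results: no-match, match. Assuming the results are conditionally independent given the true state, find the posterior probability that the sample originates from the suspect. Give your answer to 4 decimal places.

Posterior P(H) ≈ 0.0745

With H the event that the sample originates from the suspect, the joint likelihood of the observed sequence is P(data|H) = 0.177·0.823 = 0.14567 and P(data|¬H) = 0.745·0.255 = 0.18998.
Bayes: P(H|data) = 0.095·0.14567 / (0.095·0.14567 + 0.905·0.18998) = 0.013839/0.18577 = 0.0745.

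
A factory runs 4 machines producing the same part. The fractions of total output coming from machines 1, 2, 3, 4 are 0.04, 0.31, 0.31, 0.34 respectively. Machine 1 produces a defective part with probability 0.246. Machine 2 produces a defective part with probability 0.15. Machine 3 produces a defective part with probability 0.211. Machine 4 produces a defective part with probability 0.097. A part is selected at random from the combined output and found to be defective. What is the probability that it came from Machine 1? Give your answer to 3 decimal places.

Posterior probability ≈ 0.064

Tabulate prior·likelihood by source: [1] prior 0.04, lik 0.246, product 0.009840; [2] prior 0.31, lik 0.15, product 0.04650; [3] prior 0.31, lik 0.211, product 0.06541; [4] prior 0.34, lik 0.097, product 0.03298.
Normalizing constant = 0.15473; the posterior for Machine 1 is its product over the sum, 0.009840/0.15473 = 0.064.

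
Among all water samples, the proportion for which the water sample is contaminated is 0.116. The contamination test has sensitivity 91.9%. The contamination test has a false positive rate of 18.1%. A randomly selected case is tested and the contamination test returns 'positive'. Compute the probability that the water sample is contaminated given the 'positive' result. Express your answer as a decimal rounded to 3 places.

Write H for 'the water sample is contaminated'. Prior odds H:¬H = 0.116/0.884 = 0.13122. For the 'positive' outcome, the likelihood ratio is 0.919/0.181 = 5.0773.
Posterior odds = 0.13122 × 5.0773 = 0.66626, so P(H|E) = 0.66626/(1+0.66626) = 0.400.

P(H | E) ≈ 0.400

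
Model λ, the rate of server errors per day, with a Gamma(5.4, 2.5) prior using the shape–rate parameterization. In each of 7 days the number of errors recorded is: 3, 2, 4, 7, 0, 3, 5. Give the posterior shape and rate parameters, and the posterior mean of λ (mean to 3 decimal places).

Posterior: Gamma(shape=29.4, rate=9.5); mean ≈ 3.095

Total count ∑xᵢ = 24 over n = 7 days.
Gamma is conjugate to the Poisson likelihood: posterior is Gamma(shape = 5.4+24 = 29.4, rate = 2.5+7 = 9.5).
Posterior mean = shape/rate = 29.4/9.5 = 3.095.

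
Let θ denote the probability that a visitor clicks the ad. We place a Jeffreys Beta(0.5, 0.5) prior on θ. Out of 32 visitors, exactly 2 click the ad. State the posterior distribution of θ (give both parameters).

Posterior: Beta(2.5, 30.5)

The binomial likelihood is conjugate to the Beta prior: with 2 successes and 30 failures, the posterior is Beta(0.5+2, 0.5+30) = Beta(2.5, 30.5).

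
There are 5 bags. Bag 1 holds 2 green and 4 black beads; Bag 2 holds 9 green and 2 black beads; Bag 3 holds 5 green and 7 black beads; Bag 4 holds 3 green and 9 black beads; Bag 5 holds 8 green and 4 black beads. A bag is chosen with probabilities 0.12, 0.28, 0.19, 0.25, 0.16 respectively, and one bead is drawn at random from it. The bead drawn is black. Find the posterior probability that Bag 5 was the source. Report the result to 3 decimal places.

Posterior probability ≈ 0.111

P(black|Bag 1) = 0.6667; P(black|Bag 2) = 0.1818; P(black|Bag 3) = 0.5833; P(black|Bag 4) = 0.75; P(black|Bag 5) = 0.3333.
Prior × likelihood for each source: 0.12·0.6667=0.08000, 0.28·0.1818=0.05091, 0.19·0.5833=0.1108, 0.25·0.75=0.1875, 0.16·0.3333=0.05333. Summing gives P(black) = 0.48258.
P(Bag 5 | black) = 0.05333 / 0.48258 = 0.111.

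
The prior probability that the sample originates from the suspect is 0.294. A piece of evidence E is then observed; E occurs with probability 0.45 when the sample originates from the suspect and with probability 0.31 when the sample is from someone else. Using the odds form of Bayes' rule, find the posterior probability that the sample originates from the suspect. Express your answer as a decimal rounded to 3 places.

Posterior probability ≈ 0.377

Prior odds = 0.294/(1−0.294) = 0.41643.
Likelihood ratio for E = 0.45/0.31 = 1.4516.
Posterior odds = prior odds × LR = 0.60450.
Posterior probability = odds/(1+odds) = 0.60450/1.6045 = 0.377.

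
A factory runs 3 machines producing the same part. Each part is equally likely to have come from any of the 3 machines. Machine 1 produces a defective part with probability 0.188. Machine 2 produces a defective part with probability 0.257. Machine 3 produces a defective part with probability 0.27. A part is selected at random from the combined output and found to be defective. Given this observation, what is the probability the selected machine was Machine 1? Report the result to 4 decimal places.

Tabulate prior·likelihood by source: [1] prior 0.333333, lik 0.188, product 0.06267; [2] prior 0.333333, lik 0.257, product 0.08567; [3] prior 0.333333, lik 0.27, product 0.09000.
Normalizing constant = 0.23833; the posterior for Machine 1 is its product over the sum, 0.06267/0.23833 = 0.2629.

Posterior probability ≈ 0.2629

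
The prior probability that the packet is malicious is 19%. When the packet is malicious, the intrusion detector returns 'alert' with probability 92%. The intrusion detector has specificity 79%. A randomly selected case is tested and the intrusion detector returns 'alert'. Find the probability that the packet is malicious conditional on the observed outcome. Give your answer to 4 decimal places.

Write H for 'the packet is malicious'. Prior odds H:¬H = 0.19/0.81 = 0.23457. For the 'alert' outcome, the likelihood ratio is 0.92/0.21 = 4.3810.
Posterior odds = 0.23457 × 4.3810 = 1.0276, so P(H|E) = 1.0276/(1+1.0276) = 0.5068.

P(H | E) ≈ 0.5068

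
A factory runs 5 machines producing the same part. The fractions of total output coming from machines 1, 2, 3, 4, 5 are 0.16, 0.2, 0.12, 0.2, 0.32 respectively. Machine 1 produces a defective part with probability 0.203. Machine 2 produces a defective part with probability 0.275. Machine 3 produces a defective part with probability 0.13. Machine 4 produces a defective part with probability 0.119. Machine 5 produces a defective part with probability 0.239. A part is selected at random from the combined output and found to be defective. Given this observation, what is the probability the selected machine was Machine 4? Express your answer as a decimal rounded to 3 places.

P(defective|M1) = 0.203; P(defective|M2) = 0.275; P(defective|M3) = 0.13; P(defective|M4) = 0.119; P(defective|M5) = 0.239.
Prior × likelihood for each source: 0.16·0.203=0.03248, 0.2·0.275=0.05500, 0.12·0.13=0.01560, 0.2·0.119=0.02380, 0.32·0.239=0.07648. Summing gives P(defective) = 0.20336.
P(Machine 4 | defective) = 0.02380 / 0.20336 = 0.117.

Posterior probability ≈ 0.117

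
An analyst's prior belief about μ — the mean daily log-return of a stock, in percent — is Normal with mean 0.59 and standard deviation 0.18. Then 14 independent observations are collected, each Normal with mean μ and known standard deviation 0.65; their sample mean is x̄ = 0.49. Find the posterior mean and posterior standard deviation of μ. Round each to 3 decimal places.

Prior precision 1/τ₀² = 1/0.18² = 30.8642; data precision n/σ² = 14/0.65² = 33.1361.
Posterior precision = 30.8642 + 33.1361 = 64.0003, giving posterior SD = 1/√64.0003 = 0.125.
Posterior mean = (30.8642·0.59 + 33.1361·0.49) / 64.0003 = 0.538.

Posterior mean ≈ 0.538; posterior SD ≈ 0.125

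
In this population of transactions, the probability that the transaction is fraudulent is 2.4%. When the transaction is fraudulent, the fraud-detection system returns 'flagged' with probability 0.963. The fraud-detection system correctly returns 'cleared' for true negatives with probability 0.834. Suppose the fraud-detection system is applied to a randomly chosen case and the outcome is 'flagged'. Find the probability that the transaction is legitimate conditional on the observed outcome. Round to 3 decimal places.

P(¬H | E) ≈ 0.875

Write H for 'the transaction is fraudulent'. Prior odds H:¬H = 0.024/0.976 = 0.024590. For the 'flagged' outcome, the likelihood ratio is 0.963/0.166 = 5.8012.
Posterior odds = 0.024590 × 5.8012 = 0.14265, so P(H|E) = 0.14265/(1+0.14265) = 0.125. Then P(¬H|E) = 1 − 0.125 = 0.875.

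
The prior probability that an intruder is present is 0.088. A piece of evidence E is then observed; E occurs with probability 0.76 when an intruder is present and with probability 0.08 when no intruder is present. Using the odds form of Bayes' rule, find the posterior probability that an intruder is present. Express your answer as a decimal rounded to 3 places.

Prior odds = 0.088/(1−0.088) = 0.096491.
Likelihood ratio for E = 0.76/0.08 = 9.5000.
Posterior odds = prior odds × LR = 0.91667.
Posterior probability = odds/(1+odds) = 0.91667/1.9167 = 0.478.

Posterior probability ≈ 0.478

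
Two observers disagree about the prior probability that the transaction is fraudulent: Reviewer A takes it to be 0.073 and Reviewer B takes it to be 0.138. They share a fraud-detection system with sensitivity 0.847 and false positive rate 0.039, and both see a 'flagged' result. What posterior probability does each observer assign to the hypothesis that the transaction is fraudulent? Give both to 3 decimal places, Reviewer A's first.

Reviewer A: 0.631; Reviewer B: 0.777

The likelihood ratio for a 'flagged' result is 0.847/0.039 = 21.718.
Reviewer A: prior odds 0.073/0.927 = 0.078749; posterior odds 1.7103; posterior probability 0.631.
Reviewer B: prior odds 0.138/0.862 = 0.16009; posterior odds 3.4769; posterior probability 0.777.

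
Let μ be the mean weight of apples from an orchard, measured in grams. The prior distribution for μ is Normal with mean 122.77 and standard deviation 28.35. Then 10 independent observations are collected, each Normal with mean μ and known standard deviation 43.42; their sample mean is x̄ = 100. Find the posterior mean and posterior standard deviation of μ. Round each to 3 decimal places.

With known σ, the Normal prior is conjugate. Weight on the data is w = (n/σ²)/(n/σ² + 1/τ₀²) = 0.00530421/(0.00530421+0.00124421) = 0.81000.
Posterior mean = w·x̄ + (1−w)·μ₀ = 0.81000·100 + 0.19000·122.77 = 104.326. Posterior variance = 1/(0.00530421+0.00124421) = 152.709, so SD = 12.358.

Posterior mean ≈ 104.326; posterior SD ≈ 12.358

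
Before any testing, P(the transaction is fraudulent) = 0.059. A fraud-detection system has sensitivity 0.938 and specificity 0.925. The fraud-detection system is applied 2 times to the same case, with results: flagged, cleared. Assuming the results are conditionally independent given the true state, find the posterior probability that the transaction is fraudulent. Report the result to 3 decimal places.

Posterior P(H) ≈ 0.050

Let H be the event that the transaction is fraudulent; start with P(H) = 0.059. P('flagged'|H) = 0.938, P('flagged'|¬H) = 0.075.
Update on result 1 ('flagged'): P(H) ← 0.938·0.0590 / (0.938·0.0590 + 0.075·0.9410) = 0.055342/0.12592 = 0.4395.
Update on result 2 ('cleared'): P(H) ← 0.062·0.4395 / (0.062·0.4395 + 0.925·0.5605) = 0.027250/0.54570 = 0.0499.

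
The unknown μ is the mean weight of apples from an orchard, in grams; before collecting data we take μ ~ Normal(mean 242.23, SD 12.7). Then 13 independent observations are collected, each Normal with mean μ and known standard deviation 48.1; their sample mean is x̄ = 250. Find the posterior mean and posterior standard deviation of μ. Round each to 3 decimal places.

Posterior mean ≈ 245.924; posterior SD ≈ 9.198

Prior precision 1/τ₀² = 1/12.7² = 0.00620001; data precision n/σ² = 13/48.1² = 0.00561892.
Posterior precision = 0.00620001 + 0.00561892 = 0.0118189, giving posterior SD = 1/√0.0118189 = 9.198.
Posterior mean = (0.00620001·242.23 + 0.00561892·250) / 0.0118189 = 245.924.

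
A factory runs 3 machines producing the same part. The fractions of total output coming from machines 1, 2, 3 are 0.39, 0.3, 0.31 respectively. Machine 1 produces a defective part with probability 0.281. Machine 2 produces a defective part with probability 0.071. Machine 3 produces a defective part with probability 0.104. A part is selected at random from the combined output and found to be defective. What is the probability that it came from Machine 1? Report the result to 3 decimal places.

P(defective|M1) = 0.281; P(defective|M2) = 0.071; P(defective|M3) = 0.104.
Prior × likelihood for each source: 0.39·0.281=0.1096, 0.3·0.071=0.02130, 0.31·0.104=0.03224. Summing gives P(defective) = 0.16313.
P(Machine 1 | defective) = 0.1096 / 0.16313 = 0.672.

Posterior probability ≈ 0.672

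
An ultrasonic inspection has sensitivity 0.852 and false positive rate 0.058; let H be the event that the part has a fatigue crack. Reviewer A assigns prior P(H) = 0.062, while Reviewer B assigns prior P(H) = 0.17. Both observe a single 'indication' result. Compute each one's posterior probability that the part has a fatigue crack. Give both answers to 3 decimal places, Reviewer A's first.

The likelihood ratio for an 'indication' result is 0.852/0.058 = 14.690.
Reviewer A: prior odds 0.062/0.938 = 0.066098; posterior odds 0.97096; posterior probability 0.493.
Reviewer B: prior odds 0.17/0.83 = 0.20482; posterior odds 3.0087; posterior probability 0.751.

Reviewer A: 0.493; Reviewer B: 0.751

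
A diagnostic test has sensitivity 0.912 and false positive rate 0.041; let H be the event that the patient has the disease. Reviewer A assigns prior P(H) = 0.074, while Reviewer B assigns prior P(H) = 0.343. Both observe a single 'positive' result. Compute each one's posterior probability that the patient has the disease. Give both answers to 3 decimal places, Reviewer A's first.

Reviewer A: 0.640; Reviewer B: 0.921

The likelihood ratio for a 'positive' result is 0.912/0.041 = 22.244.
Reviewer A: prior odds 0.074/0.926 = 0.079914; posterior odds 1.7776; posterior probability 0.640.
Reviewer B: prior odds 0.343/0.657 = 0.52207; posterior odds 11.613; posterior probability 0.921.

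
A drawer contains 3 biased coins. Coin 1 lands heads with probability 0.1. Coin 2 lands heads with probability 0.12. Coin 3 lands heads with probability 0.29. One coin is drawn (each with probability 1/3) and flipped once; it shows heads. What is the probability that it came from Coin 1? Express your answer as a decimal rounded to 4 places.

Posterior probability ≈ 0.1961

Tabulate prior·likelihood by source: [1] prior 0.333333, lik 0.1, product 0.03333; [2] prior 0.333333, lik 0.12, product 0.04000; [3] prior 0.333333, lik 0.29, product 0.09667.
Normalizing constant = 0.17000; the posterior for Coin 1 is its product over the sum, 0.03333/0.17000 = 0.1961.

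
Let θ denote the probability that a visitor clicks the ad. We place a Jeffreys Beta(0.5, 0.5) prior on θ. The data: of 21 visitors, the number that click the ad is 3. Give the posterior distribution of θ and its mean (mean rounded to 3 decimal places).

Posterior: Beta(3.5, 18.5); mean ≈ 0.159

Observing 3 successes and 18 failures updates Beta(0.5, 0.5) by adding the success and failure counts to the two shape parameters: α = 0.5+3 = 3.5, β = 0.5+18 = 18.5.
E[θ | data] = 3.5/(3.5+18.5) = 0.159.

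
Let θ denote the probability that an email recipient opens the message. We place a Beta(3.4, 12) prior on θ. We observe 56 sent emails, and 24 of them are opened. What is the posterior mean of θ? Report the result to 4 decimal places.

Posterior mean ≈ 0.3838

Observing 24 successes and 32 failures updates Beta(3.4, 12) by adding the success and failure counts to the two shape parameters: α = 3.4+24 = 27.4, β = 12+32 = 44.
E[θ | data] = 27.4/(27.4+44) = 0.3838.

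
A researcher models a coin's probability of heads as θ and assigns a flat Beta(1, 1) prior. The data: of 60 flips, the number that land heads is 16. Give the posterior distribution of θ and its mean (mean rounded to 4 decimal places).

The binomial likelihood is conjugate to the Beta prior: with 16 successes and 44 failures, the posterior is Beta(1+16, 1+44) = Beta(17, 45).
Posterior mean = α/(α+β) = 17/62 = 0.2742.

Posterior: Beta(17, 45); mean ≈ 0.2742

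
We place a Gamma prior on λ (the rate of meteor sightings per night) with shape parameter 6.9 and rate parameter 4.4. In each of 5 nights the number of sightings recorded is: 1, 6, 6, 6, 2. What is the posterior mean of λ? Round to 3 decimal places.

The Poisson likelihood adds the total count to the shape and the number of exposure periods to the rate. Here ∑xᵢ = 21 and n = 5, so shape 6.9→27.9 and rate 4.4→9.4.
Posterior mean = shape/rate = 27.9/9.4 = 2.968.

Posterior mean ≈ 2.968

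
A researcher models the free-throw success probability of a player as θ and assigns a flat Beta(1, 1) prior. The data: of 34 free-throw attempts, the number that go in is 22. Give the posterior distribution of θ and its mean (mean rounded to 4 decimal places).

Posterior: Beta(23, 13); mean ≈ 0.6389

Observing 22 successes and 12 failures updates Beta(1, 1) by adding the success and failure counts to the two shape parameters: α = 1+22 = 23, β = 1+12 = 13.
Posterior mean = α/(α+β) = 23/36 = 0.6389.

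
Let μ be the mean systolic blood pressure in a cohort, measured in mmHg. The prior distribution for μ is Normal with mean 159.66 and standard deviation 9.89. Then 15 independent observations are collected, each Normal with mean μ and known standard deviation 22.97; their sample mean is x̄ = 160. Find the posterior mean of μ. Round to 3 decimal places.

Posterior mean ≈ 159.910

With known σ, the Normal prior is conjugate. Weight on the data is w = (n/σ²)/(n/σ² + 1/τ₀²) = 0.0284295/(0.0284295+0.0102237) = 0.73550.
Posterior mean = w·x̄ + (1−w)·μ₀ = 0.73550·160 + 0.26450·159.66 = 159.910.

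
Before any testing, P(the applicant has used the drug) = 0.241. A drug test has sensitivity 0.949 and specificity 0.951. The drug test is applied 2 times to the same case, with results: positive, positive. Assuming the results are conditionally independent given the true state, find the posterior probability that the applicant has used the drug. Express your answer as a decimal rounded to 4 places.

Posterior P(H) ≈ 0.9917

With H the event that the applicant has used the drug, the joint likelihood of the observed sequence is P(data|H) = 0.949·0.949 = 0.90060 and P(data|¬H) = 0.049·0.049 = 0.0024010.
Bayes: P(H|data) = 0.241·0.90060 / (0.241·0.90060 + 0.759·0.0024010) = 0.21704/0.21887 = 0.9917.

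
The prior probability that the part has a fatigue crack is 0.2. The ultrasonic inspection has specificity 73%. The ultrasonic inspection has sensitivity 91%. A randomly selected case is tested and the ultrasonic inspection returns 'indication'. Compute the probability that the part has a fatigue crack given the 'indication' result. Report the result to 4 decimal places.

P(H | E) ≈ 0.4573

Write H for 'the part has a fatigue crack'. Prior odds H:¬H = 0.2/0.8 = 0.25000. For the 'indication' outcome, the likelihood ratio is 0.91/0.27 = 3.3704.
Posterior odds = 0.25000 × 3.3704 = 0.84259, so P(H|E) = 0.84259/(1+0.84259) = 0.4573.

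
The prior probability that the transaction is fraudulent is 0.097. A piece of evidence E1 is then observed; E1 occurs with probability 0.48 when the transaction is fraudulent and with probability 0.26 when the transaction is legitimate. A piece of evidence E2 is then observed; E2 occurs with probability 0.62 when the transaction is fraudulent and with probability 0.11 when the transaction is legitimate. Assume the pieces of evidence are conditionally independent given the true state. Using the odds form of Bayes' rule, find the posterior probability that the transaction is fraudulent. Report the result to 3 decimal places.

Prior odds = 0.097/(1−0.097) = 0.10742. In log-odds, ln(0.10742) = -2.2310.
Add log likelihood ratios: ln(1.8462) + ln(5.6364) = 2.3423.
Posterior log-odds = 0.11133, so posterior odds = exp(0.11133) = 1.1178. Converting, P(H|E) = 1.1178/2.1178 = 0.528.

Posterior probability ≈ 0.528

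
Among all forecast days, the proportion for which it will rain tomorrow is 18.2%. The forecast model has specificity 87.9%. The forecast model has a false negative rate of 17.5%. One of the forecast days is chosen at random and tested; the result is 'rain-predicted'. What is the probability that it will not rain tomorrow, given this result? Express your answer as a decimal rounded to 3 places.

P(¬H | E) ≈ 0.397

Let H be the event that it will rain tomorrow. P(H) = 0.182, so P(¬H) = 0.818. With E the 'rain-predicted' result, P(E|H) = 0.825 and P(E|¬H) = 0.121.
P(E) = 0.825·0.182 + 0.121·0.818 = 0.15015 + 0.098978 = 0.24913.
By Bayes' theorem, P(H|E) = 0.15015 / 0.24913 = 0.603. Hence P(¬H|E) = 1 − 0.603 = 0.397.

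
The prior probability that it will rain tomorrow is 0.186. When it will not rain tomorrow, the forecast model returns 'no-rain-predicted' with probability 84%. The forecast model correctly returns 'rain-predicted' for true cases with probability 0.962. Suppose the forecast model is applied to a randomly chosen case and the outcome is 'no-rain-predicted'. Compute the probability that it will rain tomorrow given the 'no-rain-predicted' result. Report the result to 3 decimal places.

Let H be the event that it will rain tomorrow. P(H) = 0.186, so P(¬H) = 0.814. With E the 'no-rain-predicted' result, P(E|H) = 0.038 and P(E|¬H) = 0.84.
P(E) = 0.038·0.186 + 0.84·0.814 = 0.0070680 + 0.68376 = 0.69083.
By Bayes' theorem, P(H|E) = 0.0070680 / 0.69083 = 0.010.

P(H | E) ≈ 0.010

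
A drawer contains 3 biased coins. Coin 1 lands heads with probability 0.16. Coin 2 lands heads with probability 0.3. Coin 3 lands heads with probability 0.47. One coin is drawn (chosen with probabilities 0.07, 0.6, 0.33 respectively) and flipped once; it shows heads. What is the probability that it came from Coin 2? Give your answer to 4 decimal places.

Posterior probability ≈ 0.5198

Tabulate prior·likelihood by source: [1] prior 0.07, lik 0.16, product 0.01120; [2] prior 0.6, lik 0.3, product 0.1800; [3] prior 0.33, lik 0.47, product 0.1551.
Normalizing constant = 0.34630; the posterior for Coin 2 is its product over the sum, 0.1800/0.34630 = 0.5198.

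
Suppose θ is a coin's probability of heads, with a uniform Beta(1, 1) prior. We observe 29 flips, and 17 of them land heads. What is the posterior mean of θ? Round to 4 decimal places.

Posterior mean ≈ 0.5806

Observing 17 successes and 12 failures updates Beta(1, 1) by adding the success and failure counts to the two shape parameters: α = 1+17 = 18, β = 1+12 = 13.
Posterior mean = α/(α+β) = 18/31 = 0.5806.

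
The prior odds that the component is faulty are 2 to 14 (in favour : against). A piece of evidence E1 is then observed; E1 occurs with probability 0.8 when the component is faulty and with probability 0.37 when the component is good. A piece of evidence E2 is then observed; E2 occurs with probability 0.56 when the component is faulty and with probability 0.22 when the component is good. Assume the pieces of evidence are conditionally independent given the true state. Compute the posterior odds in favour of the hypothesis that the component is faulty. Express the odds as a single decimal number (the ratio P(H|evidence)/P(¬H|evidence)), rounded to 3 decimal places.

Posterior odds ≈ 0.786

Prior odds = 2/14 = 0.14286.
Likelihood ratio for E1 = 0.8/0.37 = 2.1622.
Likelihood ratio for E2 = 0.56/0.22 = 2.5455.
Posterior odds = prior odds × LR₁ × LR₂ = 0.78624.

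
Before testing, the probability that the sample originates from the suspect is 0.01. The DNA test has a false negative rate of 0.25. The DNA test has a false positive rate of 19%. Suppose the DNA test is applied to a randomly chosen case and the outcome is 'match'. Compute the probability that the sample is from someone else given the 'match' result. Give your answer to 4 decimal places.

Write H for 'the sample originates from the suspect'. Prior odds H:¬H = 0.01/0.99 = 0.010101. For the 'match' outcome, the likelihood ratio is 0.75/0.19 = 3.9474.
Posterior odds = 0.010101 × 3.9474 = 0.039872, so P(H|E) = 0.039872/(1+0.039872) = 0.0383. Then P(¬H|E) = 1 − 0.0383 = 0.9617.

P(¬H | E) ≈ 0.9617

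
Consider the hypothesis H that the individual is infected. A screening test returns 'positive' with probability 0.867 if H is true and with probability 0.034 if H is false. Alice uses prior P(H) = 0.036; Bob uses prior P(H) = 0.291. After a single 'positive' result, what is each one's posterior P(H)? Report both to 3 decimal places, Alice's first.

P('+'|H) = 0.867, P('+'|¬H) = 0.034.
Alice: numerator 0.867·0.036 = 0.031212; evidence = 0.031212+0.034·0.964 = 0.063988; posterior = 0.488.
Bob: numerator 0.867·0.291 = 0.25230; evidence = 0.25230+0.034·0.709 = 0.27640; posterior = 0.913.

Alice: 0.488; Bob: 0.913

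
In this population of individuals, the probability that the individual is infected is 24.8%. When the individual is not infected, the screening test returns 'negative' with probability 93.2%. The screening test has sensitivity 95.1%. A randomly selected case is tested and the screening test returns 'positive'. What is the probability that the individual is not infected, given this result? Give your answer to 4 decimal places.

P(¬H | E) ≈ 0.1782

Write H for 'the individual is infected'. Prior odds H:¬H = 0.248/0.752 = 0.32979. For the 'positive' outcome, the likelihood ratio is 0.951/0.068 = 13.985.
Posterior odds = 0.32979 × 13.985 = 4.6122, so P(H|E) = 4.6122/(1+4.6122) = 0.8218. Then P(¬H|E) = 1 − 0.8218 = 0.1782.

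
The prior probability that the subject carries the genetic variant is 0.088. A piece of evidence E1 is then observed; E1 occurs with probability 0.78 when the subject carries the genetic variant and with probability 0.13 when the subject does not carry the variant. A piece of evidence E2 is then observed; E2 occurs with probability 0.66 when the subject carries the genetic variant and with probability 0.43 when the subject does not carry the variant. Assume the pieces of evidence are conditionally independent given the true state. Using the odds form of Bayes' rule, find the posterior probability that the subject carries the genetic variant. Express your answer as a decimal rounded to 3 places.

Posterior probability ≈ 0.471

Prior odds = 0.088/(1−0.088) = 0.096491. In log-odds, ln(0.096491) = -2.3383.
Add log likelihood ratios: ln(6.0000) + ln(1.5349) = 2.2202.
Posterior log-odds = -0.11809, so posterior odds = exp(-0.11809) = 0.88862. Converting, P(H|E) = 0.88862/1.8886 = 0.471.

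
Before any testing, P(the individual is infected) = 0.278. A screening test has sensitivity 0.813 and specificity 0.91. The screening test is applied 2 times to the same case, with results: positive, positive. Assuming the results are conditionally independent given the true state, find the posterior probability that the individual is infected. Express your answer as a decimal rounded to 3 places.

With H the event that the individual is infected, the joint likelihood of the observed sequence is P(data|H) = 0.813·0.813 = 0.66097 and P(data|¬H) = 0.09·0.09 = 0.0081000.
Bayes: P(H|data) = 0.278·0.66097 / (0.278·0.66097 + 0.722·0.0081000) = 0.18375/0.18960 = 0.9692.

Posterior P(H) ≈ 0.969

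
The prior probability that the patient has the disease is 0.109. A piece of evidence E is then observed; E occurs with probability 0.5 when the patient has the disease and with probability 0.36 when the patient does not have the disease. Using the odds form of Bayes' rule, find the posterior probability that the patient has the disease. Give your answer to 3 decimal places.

Prior odds = 0.109/(1−0.109) = 0.12233.
Likelihood ratio for E = 0.5/0.36 = 1.3889.
Posterior odds = prior odds × LR = 0.16991.
Posterior probability = odds/(1+odds) = 0.16991/1.1699 = 0.145.

Posterior probability ≈ 0.145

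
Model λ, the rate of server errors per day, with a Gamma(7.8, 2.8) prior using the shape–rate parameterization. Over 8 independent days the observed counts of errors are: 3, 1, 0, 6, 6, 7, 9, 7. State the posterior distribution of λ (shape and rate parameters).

Posterior: Gamma(shape=46.8, rate=10.8)

Total count ∑xᵢ = 39 over n = 8 days.
Gamma is conjugate to the Poisson likelihood: posterior is Gamma(shape = 7.8+39 = 46.8, rate = 2.8+8 = 10.8).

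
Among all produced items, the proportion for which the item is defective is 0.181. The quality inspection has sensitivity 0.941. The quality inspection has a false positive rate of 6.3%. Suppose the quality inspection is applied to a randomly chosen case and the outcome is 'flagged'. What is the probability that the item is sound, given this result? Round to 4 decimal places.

Let H be the event that the item is defective. P(H) = 0.181, so P(¬H) = 0.819. With E the 'flagged' result, P(E|H) = 0.941 and P(E|¬H) = 0.063.
P(E) = 0.941·0.181 + 0.063·0.819 = 0.17032 + 0.051597 = 0.22192.
By Bayes' theorem, P(H|E) = 0.17032 / 0.22192 = 0.7675. Hence P(¬H|E) = 1 − 0.7675 = 0.2325.

P(¬H | E) ≈ 0.2325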